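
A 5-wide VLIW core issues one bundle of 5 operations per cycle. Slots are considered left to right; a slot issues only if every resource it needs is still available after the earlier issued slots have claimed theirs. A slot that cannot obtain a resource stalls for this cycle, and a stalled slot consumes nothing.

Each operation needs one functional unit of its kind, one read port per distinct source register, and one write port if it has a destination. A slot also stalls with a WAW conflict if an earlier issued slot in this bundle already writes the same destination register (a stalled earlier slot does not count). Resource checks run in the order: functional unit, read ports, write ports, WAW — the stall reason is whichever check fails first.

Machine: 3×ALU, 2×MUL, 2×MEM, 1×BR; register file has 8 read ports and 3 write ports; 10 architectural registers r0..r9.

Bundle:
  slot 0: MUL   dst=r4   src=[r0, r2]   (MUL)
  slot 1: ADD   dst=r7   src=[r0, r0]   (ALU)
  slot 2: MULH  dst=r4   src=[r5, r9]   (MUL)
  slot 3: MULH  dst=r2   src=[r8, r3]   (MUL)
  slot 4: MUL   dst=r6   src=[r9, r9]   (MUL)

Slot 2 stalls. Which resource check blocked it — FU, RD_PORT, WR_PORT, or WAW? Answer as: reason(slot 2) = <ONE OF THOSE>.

reason(slot 2) = WAW

(0) want 1×MUL +2rd +1wr — yes → AL3|MU1|ME2|BR1|rd6|wr2
(1) want 1×ALU +1rd +1wr — yes → AL2|MU1|ME2|BR1|rd5|wr1
(2) want 1×MUL +2rd +1wr — WAW → AL2|MU1|ME2|BR1|rd5|wr1
(3) want 1×MUL +2rd +1wr — yes → AL2|MU0|ME2|BR1|rd3|wr0
(4) want 1×MUL +1rd +1wr — FU → AL2|MU0|ME2|BR1|rd3|wr0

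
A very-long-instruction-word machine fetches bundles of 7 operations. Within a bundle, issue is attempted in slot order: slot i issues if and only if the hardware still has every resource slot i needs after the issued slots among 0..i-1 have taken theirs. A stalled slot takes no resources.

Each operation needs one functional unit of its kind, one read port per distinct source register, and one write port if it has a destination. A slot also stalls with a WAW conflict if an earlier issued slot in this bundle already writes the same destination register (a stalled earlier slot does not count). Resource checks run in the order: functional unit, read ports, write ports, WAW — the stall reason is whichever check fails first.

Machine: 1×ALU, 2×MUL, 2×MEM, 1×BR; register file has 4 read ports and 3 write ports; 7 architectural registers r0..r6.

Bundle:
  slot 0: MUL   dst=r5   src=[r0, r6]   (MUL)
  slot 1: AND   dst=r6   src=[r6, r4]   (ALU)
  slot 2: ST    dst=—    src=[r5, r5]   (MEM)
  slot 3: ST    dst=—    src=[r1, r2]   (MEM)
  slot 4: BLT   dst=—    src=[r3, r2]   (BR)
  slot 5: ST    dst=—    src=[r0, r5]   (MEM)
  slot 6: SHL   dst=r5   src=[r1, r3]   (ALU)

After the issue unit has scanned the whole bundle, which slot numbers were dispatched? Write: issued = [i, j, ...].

  0. MUL→r5 ⇒ go  {1A/1Mu/2Ld/1B | 2r 2w}
  1. ALU→r6 ⇒ go  {0A/1Mu/2Ld/1B | 0r 1w}
  2. MEM ⇒ no(RD_PORT)  {0A/1Mu/2Ld/1B | 0r 1w}
  3. MEM ⇒ no(RD_PORT)  {0A/1Mu/2Ld/1B | 0r 1w}
  4. BR ⇒ no(RD_PORT)  {0A/1Mu/2Ld/1B | 0r 1w}
  5. MEM ⇒ no(RD_PORT)  {0A/1Mu/2Ld/1B | 0r 1w}
  6. ALU→r5 ⇒ no(FU)  {0A/1Mu/2Ld/1B | 0r 1w}

issued = [0, 1]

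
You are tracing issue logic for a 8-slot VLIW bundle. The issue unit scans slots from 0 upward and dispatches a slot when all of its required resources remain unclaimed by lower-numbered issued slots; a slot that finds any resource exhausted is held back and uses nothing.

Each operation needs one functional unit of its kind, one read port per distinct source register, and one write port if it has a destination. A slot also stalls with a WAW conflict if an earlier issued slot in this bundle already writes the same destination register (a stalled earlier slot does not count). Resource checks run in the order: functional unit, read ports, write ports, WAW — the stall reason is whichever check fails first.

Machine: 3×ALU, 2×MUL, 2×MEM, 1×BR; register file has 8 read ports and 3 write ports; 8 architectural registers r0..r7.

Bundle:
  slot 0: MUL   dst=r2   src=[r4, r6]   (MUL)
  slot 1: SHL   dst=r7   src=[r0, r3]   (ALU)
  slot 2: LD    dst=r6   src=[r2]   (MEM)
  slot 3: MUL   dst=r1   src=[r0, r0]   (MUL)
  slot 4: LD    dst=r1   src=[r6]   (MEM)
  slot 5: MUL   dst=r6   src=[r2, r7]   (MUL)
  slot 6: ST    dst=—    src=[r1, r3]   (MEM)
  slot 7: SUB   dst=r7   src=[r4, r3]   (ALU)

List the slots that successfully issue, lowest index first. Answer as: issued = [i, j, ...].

  0. MUL→r2 ⇒ go  {3A/1Mu/2Ld/1B | 6r 2w}
  1. ALU→r7 ⇒ go  {2A/1Mu/2Ld/1B | 4r 1w}
  2. MEM→r6 ⇒ go  {2A/1Mu/1Ld/1B | 3r 0w}
  3. MUL→r1 ⇒ no(WR_PORT)  {2A/1Mu/1Ld/1B | 3r 0w}
  4. MEM→r1 ⇒ no(WR_PORT)  {2A/1Mu/1Ld/1B | 3r 0w}
  5. MUL→r6 ⇒ no(WR_PORT)  {2A/1Mu/1Ld/1B | 3r 0w}
  6. MEM ⇒ go  {2A/1Mu/0Ld/1B | 1r 0w}
  7. ALU→r7 ⇒ no(RD_PORT)  {2A/1Mu/0Ld/1B | 1r 0w}

issued = [0, 1, 2, 6]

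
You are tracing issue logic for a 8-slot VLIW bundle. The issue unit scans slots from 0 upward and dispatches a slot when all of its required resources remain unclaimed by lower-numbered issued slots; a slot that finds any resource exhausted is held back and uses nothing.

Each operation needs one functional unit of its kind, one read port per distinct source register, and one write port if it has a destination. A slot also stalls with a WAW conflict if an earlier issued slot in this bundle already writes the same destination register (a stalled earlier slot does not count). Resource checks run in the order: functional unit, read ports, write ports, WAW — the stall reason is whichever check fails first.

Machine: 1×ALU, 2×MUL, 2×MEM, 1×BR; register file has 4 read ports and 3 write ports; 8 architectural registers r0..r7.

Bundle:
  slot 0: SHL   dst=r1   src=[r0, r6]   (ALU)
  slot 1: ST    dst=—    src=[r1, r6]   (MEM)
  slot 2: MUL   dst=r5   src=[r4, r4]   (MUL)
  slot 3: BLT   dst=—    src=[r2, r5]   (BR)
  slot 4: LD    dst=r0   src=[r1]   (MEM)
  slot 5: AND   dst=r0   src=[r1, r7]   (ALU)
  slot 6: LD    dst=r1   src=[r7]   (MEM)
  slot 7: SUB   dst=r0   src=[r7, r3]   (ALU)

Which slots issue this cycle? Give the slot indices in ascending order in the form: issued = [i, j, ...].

issued = [0, 1]

  0. ALU→r1 ⇒ go  {0A/2Mu/2Ld/1B | 2r 2w}
  1. MEM ⇒ go  {0A/2Mu/1Ld/1B | 0r 2w}
  2. MUL→r5 ⇒ no(RD_PORT)  {0A/2Mu/1Ld/1B | 0r 2w}
  3. BR ⇒ no(RD_PORT)  {0A/2Mu/1Ld/1B | 0r 2w}
  4. MEM→r0 ⇒ no(RD_PORT)  {0A/2Mu/1Ld/1B | 0r 2w}
  5. ALU→r0 ⇒ no(FU)  {0A/2Mu/1Ld/1B | 0r 2w}
  6. MEM→r1 ⇒ no(RD_PORT)  {0A/2Mu/1Ld/1B | 0r 2w}
  7. ALU→r0 ⇒ no(FU)  {0A/2Mu/1Ld/1B | 0r 2w}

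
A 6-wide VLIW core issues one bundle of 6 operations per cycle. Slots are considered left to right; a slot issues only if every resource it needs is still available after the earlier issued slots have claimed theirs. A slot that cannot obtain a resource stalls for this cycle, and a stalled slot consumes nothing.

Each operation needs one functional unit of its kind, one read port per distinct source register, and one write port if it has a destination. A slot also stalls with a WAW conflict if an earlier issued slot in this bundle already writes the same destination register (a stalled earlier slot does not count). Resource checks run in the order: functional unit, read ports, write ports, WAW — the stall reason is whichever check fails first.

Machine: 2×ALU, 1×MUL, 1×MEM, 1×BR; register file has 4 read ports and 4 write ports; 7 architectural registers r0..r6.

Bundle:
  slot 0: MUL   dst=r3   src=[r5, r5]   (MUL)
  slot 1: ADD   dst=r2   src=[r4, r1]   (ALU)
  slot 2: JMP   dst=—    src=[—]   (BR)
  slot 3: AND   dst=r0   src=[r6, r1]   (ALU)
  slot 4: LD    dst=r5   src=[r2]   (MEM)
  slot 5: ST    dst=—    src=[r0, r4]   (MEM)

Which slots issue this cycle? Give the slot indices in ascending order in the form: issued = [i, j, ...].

[0] MUL needs rd=1 wr=1: ok; after: ALU=2 MUL=0 MEM=1 BR=1, R=3, W=3
[1] ALU needs rd=2 wr=1: ok; after: ALU=1 MUL=0 MEM=1 BR=1, R=1, W=2
[2] BR needs rd=0 wr=0: ok; after: ALU=1 MUL=0 MEM=1 BR=0, R=1, W=2
[3] ALU needs rd=2 wr=1: RD_PORT; after: ALU=1 MUL=0 MEM=1 BR=0, R=1, W=2
[4] MEM needs rd=1 wr=1: ok; after: ALU=1 MUL=0 MEM=0 BR=0, R=0, W=1
[5] MEM needs rd=2 wr=0: FU; after: ALU=1 MUL=0 MEM=0 BR=0, R=0, W=1

issued = [0, 1, 2, 4]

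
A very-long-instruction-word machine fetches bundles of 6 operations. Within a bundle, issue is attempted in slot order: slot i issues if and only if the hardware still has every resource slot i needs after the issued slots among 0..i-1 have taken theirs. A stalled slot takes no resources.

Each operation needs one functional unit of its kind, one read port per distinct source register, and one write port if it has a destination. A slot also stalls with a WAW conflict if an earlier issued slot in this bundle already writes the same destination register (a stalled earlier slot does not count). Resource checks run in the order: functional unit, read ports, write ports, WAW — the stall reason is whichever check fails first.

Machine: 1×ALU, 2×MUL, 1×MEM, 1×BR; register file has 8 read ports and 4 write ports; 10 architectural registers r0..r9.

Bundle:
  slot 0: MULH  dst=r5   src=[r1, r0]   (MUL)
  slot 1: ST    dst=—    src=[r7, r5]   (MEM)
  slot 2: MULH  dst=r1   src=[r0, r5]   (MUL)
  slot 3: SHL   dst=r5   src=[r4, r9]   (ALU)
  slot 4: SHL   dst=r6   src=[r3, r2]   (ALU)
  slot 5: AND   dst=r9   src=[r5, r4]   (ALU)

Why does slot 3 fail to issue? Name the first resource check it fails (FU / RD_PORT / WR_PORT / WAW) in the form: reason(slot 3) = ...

reason(slot 3) = WAW

  0. MUL→r5 ⇒ go  {1A/1Mu/1Ld/1B | 6r 3w}
  1. MEM ⇒ go  {1A/1Mu/0Ld/1B | 4r 3w}
  2. MUL→r1 ⇒ go  {1A/0Mu/0Ld/1B | 2r 2w}
  3. ALU→r5 ⇒ no(WAW)  {1A/0Mu/0Ld/1B | 2r 2w}
  4. ALU→r6 ⇒ go  {0A/0Mu/0Ld/1B | 0r 1w}
  5. ALU→r9 ⇒ no(FU)  {0A/0Mu/0Ld/1B | 0r 1w}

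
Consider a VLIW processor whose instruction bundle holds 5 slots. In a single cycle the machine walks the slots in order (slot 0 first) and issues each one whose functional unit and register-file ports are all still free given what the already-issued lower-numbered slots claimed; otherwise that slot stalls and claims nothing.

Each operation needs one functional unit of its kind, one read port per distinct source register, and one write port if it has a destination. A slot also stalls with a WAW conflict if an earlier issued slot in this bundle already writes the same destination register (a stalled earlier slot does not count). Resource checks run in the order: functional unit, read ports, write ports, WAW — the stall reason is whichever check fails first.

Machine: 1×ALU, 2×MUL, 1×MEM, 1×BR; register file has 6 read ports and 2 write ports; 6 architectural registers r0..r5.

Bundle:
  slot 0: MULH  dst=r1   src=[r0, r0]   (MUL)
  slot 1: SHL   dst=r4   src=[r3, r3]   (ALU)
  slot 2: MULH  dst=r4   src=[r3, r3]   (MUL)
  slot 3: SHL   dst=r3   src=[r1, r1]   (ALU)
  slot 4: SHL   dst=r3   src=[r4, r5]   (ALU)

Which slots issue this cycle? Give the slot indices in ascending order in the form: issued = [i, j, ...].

#0 MUL src=r0,r0 dispatched  <A:1 Mu:1 Ld:1 B:1 rd:5 wr:1>
#1 ALU src=r3,r3 dispatched  <A:0 Mu:1 Ld:1 B:1 rd:4 wr:0>
#2 MUL src=r3,r3 held:WR_PORT  <A:0 Mu:1 Ld:1 B:1 rd:4 wr:0>
#3 ALU src=r1,r1 held:FU  <A:0 Mu:1 Ld:1 B:1 rd:4 wr:0>
#4 ALU src=r4,r5 held:FU  <A:0 Mu:1 Ld:1 B:1 rd:4 wr:0>

issued = [0, 1]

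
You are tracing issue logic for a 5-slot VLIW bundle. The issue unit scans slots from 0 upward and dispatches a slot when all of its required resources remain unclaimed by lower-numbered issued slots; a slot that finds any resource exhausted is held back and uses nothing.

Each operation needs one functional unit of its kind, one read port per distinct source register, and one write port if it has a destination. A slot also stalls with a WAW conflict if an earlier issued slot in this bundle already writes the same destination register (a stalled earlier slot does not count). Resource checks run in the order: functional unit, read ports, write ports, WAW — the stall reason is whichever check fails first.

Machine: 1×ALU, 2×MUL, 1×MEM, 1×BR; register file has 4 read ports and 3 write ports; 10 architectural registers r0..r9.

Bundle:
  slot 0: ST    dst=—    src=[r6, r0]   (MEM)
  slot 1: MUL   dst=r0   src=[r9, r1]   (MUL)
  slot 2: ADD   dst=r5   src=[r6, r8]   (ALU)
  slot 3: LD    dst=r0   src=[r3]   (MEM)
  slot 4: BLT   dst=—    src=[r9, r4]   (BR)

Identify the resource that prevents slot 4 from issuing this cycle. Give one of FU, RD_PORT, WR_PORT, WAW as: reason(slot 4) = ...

#0 MEM src=r6,r0 dispatched  <A:1 Mu:2 Ld:0 B:1 rd:2 wr:3>
#1 MUL src=r9,r1 dispatched  <A:1 Mu:1 Ld:0 B:1 rd:0 wr:2>
#2 ALU src=r6,r8 held:RD_PORT  <A:1 Mu:1 Ld:0 B:1 rd:0 wr:2>
#3 MEM src=r3 held:FU  <A:1 Mu:1 Ld:0 B:1 rd:0 wr:2>
#4 BR src=r9,r4 held:RD_PORT  <A:1 Mu:1 Ld:0 B:1 rd:0 wr:2>

reason(slot 4) = RD_PORT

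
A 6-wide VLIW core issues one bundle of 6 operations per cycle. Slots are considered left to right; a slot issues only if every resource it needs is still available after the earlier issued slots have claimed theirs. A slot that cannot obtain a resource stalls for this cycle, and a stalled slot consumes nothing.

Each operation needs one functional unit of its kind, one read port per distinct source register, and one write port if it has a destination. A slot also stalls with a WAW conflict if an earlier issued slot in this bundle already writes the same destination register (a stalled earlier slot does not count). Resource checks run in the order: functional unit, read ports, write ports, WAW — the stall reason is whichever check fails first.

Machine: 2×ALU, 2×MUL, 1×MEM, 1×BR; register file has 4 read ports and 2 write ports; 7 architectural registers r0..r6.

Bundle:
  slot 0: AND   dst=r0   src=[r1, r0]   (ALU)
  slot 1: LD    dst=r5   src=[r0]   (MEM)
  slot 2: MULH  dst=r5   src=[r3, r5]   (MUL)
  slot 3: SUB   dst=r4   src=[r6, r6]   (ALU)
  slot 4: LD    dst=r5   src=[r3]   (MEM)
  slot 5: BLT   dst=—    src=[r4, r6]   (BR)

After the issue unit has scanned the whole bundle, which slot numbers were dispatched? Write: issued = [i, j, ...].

issued = [0, 1]

#0 ALU src=r1,r0 dispatched  <A:1 Mu:2 Ld:1 B:1 rd:2 wr:1>
#1 MEM src=r0 dispatched  <A:1 Mu:2 Ld:0 B:1 rd:1 wr:0>
#2 MUL src=r3,r5 held:RD_PORT  <A:1 Mu:2 Ld:0 B:1 rd:1 wr:0>
#3 ALU src=r6,r6 held:WR_PORT  <A:1 Mu:2 Ld:0 B:1 rd:1 wr:0>
#4 MEM src=r3 held:FU  <A:1 Mu:2 Ld:0 B:1 rd:1 wr:0>
#5 BR src=r4,r6 held:RD_PORT  <A:1 Mu:2 Ld:0 B:1 rd:1 wr:0>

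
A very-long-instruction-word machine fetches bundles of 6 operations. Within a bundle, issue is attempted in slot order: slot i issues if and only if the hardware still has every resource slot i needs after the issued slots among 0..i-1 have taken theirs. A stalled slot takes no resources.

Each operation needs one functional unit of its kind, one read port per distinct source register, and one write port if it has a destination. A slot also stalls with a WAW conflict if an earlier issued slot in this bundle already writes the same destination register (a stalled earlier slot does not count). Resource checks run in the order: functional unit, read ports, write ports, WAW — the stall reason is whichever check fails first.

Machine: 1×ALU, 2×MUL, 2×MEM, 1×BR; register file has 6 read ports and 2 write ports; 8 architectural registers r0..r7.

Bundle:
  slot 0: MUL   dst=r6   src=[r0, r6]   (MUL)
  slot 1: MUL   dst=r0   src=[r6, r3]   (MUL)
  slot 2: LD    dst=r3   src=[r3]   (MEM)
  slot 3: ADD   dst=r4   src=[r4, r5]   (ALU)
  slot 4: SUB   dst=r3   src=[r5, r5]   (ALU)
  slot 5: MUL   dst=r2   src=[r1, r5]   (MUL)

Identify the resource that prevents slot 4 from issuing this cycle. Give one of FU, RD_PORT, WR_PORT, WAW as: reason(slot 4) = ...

(0) want 1×MUL +2rd +1wr — yes → AL1|MU1|ME2|BR1|rd4|wr1
(1) want 1×MUL +2rd +1wr — yes → AL1|MU0|ME2|BR1|rd2|wr0
(2) want 1×MEM +1rd +1wr — WR_PORT → AL1|MU0|ME2|BR1|rd2|wr0
(3) want 1×ALU +2rd +1wr — WR_PORT → AL1|MU0|ME2|BR1|rd2|wr0
(4) want 1×ALU +1rd +1wr — WR_PORT → AL1|MU0|ME2|BR1|rd2|wr0
(5) want 1×MUL +2rd +1wr — FU → AL1|MU0|ME2|BR1|rd2|wr0

reason(slot 4) = WR_PORT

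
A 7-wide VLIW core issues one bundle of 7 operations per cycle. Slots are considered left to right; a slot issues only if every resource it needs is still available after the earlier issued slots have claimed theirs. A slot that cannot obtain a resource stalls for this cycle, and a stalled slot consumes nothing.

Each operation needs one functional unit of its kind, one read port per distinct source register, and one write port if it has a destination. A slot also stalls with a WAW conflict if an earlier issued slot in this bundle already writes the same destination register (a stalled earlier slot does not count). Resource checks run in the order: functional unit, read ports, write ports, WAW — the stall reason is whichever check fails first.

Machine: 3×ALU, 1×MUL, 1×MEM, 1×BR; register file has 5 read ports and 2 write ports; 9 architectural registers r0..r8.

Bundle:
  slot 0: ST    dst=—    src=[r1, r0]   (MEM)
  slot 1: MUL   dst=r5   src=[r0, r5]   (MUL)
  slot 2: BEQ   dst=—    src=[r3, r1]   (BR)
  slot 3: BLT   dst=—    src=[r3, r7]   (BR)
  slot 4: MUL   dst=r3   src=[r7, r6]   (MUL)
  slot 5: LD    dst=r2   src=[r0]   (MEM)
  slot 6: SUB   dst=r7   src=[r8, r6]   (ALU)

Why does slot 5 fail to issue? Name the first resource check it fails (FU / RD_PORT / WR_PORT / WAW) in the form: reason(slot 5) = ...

reason(slot 5) = FU

#0 MEM src=r1,r0 dispatched  <A:3 Mu:1 Ld:0 B:1 rd:3 wr:2>
#1 MUL src=r0,r5 dispatched  <A:3 Mu:0 Ld:0 B:1 rd:1 wr:1>
#2 BR src=r3,r1 held:RD_PORT  <A:3 Mu:0 Ld:0 B:1 rd:1 wr:1>
#3 BR src=r3,r7 held:RD_PORT  <A:3 Mu:0 Ld:0 B:1 rd:1 wr:1>
#4 MUL src=r7,r6 held:FU  <A:3 Mu:0 Ld:0 B:1 rd:1 wr:1>
#5 MEM src=r0 held:FU  <A:3 Mu:0 Ld:0 B:1 rd:1 wr:1>
#6 ALU src=r8,r6 held:RD_PORT  <A:3 Mu:0 Ld:0 B:1 rd:1 wr:1>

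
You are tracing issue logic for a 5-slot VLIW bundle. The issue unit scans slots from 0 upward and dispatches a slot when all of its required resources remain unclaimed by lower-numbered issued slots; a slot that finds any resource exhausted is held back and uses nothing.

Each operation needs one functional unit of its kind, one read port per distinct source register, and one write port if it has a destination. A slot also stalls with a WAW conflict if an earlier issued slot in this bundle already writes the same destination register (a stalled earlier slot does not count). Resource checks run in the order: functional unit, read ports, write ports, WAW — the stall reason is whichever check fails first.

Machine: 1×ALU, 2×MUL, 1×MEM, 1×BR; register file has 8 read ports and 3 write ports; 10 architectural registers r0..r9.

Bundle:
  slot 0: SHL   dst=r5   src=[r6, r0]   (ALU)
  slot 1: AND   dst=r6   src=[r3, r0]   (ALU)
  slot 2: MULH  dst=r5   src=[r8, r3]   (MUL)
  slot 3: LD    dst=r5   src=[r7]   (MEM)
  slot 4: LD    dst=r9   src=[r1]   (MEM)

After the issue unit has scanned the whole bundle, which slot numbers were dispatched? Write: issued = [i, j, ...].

issued = [0, 4]

(0) want 1×ALU +2rd +1wr — yes → AL0|MU2|ME1|BR1|rd6|wr2
(1) want 1×ALU +2rd +1wr — FU → AL0|MU2|ME1|BR1|rd6|wr2
(2) want 1×MUL +2rd +1wr — WAW → AL0|MU2|ME1|BR1|rd6|wr2
(3) want 1×MEM +1rd +1wr — WAW → AL0|MU2|ME1|BR1|rd6|wr2
(4) want 1×MEM +1rd +1wr — yes → AL0|MU2|ME0|BR1|rd5|wr1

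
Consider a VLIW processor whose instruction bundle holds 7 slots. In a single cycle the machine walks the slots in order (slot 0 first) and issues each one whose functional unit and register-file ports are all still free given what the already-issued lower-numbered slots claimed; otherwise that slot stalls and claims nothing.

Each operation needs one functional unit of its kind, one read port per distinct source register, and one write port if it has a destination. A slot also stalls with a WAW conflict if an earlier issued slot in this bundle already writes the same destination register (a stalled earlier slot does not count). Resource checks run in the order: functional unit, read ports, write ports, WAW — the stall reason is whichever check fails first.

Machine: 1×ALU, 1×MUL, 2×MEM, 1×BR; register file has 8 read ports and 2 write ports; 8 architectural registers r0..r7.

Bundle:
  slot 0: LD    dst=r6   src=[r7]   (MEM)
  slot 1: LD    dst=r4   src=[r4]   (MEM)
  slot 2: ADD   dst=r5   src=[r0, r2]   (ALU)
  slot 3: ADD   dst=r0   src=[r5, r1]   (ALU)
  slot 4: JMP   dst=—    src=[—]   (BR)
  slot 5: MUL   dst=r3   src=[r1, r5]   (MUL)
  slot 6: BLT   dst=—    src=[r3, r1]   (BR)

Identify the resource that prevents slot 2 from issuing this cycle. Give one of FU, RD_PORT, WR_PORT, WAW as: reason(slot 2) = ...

reason(slot 2) = WR_PORT

slot 0 (MEM): ISSUE — free A1,Mu1,Ld1,B1 rp7 wp1
slot 1 (MEM): ISSUE — free A1,Mu1,Ld0,B1 rp6 wp0
slot 2 (ALU): stall WR_PORT — free A1,Mu1,Ld0,B1 rp6 wp0
slot 3 (ALU): stall WR_PORT — free A1,Mu1,Ld0,B1 rp6 wp0
slot 4 (BR): ISSUE — free A1,Mu1,Ld0,B0 rp6 wp0
slot 5 (MUL): stall WR_PORT — free A1,Mu1,Ld0,B0 rp6 wp0
slot 6 (BR): stall FU — free A1,Mu1,Ld0,B0 rp6 wp0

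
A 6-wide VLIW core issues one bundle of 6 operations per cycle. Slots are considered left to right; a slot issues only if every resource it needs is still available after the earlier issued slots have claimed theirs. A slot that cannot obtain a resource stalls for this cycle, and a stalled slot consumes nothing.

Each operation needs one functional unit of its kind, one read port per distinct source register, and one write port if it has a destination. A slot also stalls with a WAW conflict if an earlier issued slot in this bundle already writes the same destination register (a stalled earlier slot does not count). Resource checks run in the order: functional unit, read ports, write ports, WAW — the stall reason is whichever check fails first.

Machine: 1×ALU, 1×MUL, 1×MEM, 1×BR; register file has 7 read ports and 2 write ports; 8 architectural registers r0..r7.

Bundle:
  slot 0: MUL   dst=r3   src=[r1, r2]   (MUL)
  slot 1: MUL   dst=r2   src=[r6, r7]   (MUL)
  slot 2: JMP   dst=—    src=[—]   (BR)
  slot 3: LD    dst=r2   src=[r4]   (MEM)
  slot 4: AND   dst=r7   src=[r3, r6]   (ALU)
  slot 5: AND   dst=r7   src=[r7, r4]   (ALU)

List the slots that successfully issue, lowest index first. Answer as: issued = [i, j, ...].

[0] MUL needs rd=2 wr=1: ok; after: ALU=1 MUL=0 MEM=1 BR=1, R=5, W=1
[1] MUL needs rd=2 wr=1: FU; after: ALU=1 MUL=0 MEM=1 BR=1, R=5, W=1
[2] BR needs rd=0 wr=0: ok; after: ALU=1 MUL=0 MEM=1 BR=0, R=5, W=1
[3] MEM needs rd=1 wr=1: ok; after: ALU=1 MUL=0 MEM=0 BR=0, R=4, W=0
[4] ALU needs rd=2 wr=1: WR_PORT; after: ALU=1 MUL=0 MEM=0 BR=0, R=4, W=0
[5] ALU needs rd=2 wr=1: WR_PORT; after: ALU=1 MUL=0 MEM=0 BR=0, R=4, W=0

issued = [0, 2, 3]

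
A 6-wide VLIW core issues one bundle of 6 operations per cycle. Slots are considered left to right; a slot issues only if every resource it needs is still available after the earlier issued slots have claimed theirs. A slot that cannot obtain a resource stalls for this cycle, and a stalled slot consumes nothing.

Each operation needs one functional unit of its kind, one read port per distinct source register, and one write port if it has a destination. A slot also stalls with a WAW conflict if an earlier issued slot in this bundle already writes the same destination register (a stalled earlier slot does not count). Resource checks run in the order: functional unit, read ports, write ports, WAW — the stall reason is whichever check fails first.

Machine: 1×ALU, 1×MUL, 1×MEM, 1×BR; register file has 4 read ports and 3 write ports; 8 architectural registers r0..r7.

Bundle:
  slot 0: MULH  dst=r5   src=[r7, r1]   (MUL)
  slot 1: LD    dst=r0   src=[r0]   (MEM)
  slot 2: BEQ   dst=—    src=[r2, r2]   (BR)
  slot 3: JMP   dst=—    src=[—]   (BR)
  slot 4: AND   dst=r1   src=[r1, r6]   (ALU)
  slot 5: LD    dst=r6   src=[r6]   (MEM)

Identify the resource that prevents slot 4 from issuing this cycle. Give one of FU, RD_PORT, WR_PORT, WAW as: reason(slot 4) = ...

(0) want 1×MUL +2rd +1wr — yes → AL1|MU0|ME1|BR1|rd2|wr2
(1) want 1×MEM +1rd +1wr — yes → AL1|MU0|ME0|BR1|rd1|wr1
(2) want 1×BR +1rd +0wr — yes → AL1|MU0|ME0|BR0|rd0|wr1
(3) want 1×BR +0rd +0wr — FU → AL1|MU0|ME0|BR0|rd0|wr1
(4) want 1×ALU +2rd +1wr — RD_PORT → AL1|MU0|ME0|BR0|rd0|wr1
(5) want 1×MEM +1rd +1wr — FU → AL1|MU0|ME0|BR0|rd0|wr1

reason(slot 4) = RD_PORT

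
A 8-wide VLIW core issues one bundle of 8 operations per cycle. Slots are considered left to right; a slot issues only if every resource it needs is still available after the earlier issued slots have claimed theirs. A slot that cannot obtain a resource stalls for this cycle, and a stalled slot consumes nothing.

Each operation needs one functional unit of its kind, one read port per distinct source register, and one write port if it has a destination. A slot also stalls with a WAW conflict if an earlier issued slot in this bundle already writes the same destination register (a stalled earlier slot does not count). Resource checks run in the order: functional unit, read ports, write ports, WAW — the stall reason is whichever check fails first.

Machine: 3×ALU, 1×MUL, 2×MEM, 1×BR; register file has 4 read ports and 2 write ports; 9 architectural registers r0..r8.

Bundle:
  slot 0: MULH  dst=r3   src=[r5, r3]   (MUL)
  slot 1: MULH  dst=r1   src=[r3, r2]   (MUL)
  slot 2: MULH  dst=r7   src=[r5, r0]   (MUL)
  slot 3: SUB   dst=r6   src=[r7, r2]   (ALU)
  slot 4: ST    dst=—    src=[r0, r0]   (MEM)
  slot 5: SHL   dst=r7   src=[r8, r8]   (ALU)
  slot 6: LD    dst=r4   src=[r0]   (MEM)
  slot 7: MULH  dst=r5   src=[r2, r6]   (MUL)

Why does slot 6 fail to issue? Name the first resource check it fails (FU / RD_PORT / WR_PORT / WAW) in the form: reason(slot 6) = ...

reason(slot 6) = RD_PORT

[0] MUL needs rd=2 wr=1: ok; after: ALU=3 MUL=0 MEM=2 BR=1, R=2, W=1
[1] MUL needs rd=2 wr=1: FU; after: ALU=3 MUL=0 MEM=2 BR=1, R=2, W=1
[2] MUL needs rd=2 wr=1: FU; after: ALU=3 MUL=0 MEM=2 BR=1, R=2, W=1
[3] ALU needs rd=2 wr=1: ok; after: ALU=2 MUL=0 MEM=2 BR=1, R=0, W=0
[4] MEM needs rd=1 wr=0: RD_PORT; after: ALU=2 MUL=0 MEM=2 BR=1, R=0, W=0
[5] ALU needs rd=1 wr=1: RD_PORT; after: ALU=2 MUL=0 MEM=2 BR=1, R=0, W=0
[6] MEM needs rd=1 wr=1: RD_PORT; after: ALU=2 MUL=0 MEM=2 BR=1, R=0, W=0
[7] MUL needs rd=2 wr=1: FU; after: ALU=2 MUL=0 MEM=2 BR=1, R=0, W=0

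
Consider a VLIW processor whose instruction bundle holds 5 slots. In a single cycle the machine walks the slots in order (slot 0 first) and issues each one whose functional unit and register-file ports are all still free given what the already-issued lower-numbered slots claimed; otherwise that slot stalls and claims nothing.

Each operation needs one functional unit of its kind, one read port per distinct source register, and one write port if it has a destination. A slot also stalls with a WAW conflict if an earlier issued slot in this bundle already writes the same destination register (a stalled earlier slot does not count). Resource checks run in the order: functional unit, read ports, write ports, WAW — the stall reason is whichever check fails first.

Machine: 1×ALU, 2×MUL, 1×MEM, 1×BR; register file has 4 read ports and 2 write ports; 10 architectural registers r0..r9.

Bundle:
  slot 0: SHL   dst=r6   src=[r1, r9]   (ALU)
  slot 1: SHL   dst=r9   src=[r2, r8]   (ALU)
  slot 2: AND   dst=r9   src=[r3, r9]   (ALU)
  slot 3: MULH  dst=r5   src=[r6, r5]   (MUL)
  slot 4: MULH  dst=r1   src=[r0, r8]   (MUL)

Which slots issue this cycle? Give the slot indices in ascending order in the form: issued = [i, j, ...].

issued = [0, 3]

slot 0 (ALU): ISSUE — free A0,Mu2,Ld1,B1 rp2 wp1
slot 1 (ALU): stall FU — free A0,Mu2,Ld1,B1 rp2 wp1
slot 2 (ALU): stall FU — free A0,Mu2,Ld1,B1 rp2 wp1
slot 3 (MUL): ISSUE — free A0,Mu1,Ld1,B1 rp0 wp0
slot 4 (MUL): stall RD_PORT — free A0,Mu1,Ld1,B1 rp0 wp0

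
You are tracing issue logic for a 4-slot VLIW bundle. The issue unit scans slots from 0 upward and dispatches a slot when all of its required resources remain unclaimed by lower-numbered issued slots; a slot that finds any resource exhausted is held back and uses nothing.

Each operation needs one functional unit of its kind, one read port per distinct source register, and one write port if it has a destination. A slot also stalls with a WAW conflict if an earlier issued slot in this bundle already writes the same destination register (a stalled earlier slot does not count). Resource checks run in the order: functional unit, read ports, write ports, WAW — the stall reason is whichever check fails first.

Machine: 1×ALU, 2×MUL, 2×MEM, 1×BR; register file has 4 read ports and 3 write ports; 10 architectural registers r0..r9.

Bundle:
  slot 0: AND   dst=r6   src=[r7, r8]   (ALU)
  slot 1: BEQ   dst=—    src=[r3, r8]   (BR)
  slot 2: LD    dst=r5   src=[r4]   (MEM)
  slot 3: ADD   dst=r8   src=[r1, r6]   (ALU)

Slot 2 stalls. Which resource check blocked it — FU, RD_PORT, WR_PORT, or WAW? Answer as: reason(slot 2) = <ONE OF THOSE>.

reason(slot 2) = RD_PORT

  0. ALU→r6 ⇒ go  {0A/2Mu/2Ld/1B | 2r 2w}
  1. BR ⇒ go  {0A/2Mu/2Ld/0B | 0r 2w}
  2. MEM→r5 ⇒ no(RD_PORT)  {0A/2Mu/2Ld/0B | 0r 2w}
  3. ALU→r8 ⇒ no(FU)  {0A/2Mu/2Ld/0B | 0r 2w}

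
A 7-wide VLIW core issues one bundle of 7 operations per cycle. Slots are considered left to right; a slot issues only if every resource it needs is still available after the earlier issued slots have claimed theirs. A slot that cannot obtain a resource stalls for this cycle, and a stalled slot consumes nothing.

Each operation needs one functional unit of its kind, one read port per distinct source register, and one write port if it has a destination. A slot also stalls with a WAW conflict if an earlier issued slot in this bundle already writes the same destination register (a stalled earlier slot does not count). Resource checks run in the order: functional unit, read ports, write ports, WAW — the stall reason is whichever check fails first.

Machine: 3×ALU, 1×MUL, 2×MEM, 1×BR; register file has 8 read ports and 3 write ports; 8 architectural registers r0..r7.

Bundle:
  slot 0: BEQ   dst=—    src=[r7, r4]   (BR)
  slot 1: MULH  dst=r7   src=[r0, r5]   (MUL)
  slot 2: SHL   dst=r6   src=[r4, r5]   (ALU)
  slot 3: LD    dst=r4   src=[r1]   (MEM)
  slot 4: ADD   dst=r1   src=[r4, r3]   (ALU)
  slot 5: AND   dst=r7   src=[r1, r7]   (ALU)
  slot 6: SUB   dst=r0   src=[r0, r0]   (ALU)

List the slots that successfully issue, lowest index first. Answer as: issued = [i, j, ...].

[0] BR needs rd=2 wr=0: ok; after: ALU=3 MUL=1 MEM=2 BR=0, R=6, W=3
[1] MUL needs rd=2 wr=1: ok; after: ALU=3 MUL=0 MEM=2 BR=0, R=4, W=2
[2] ALU needs rd=2 wr=1: ok; after: ALU=2 MUL=0 MEM=2 BR=0, R=2, W=1
[3] MEM needs rd=1 wr=1: ok; after: ALU=2 MUL=0 MEM=1 BR=0, R=1, W=0
[4] ALU needs rd=2 wr=1: RD_PORT; after: ALU=2 MUL=0 MEM=1 BR=0, R=1, W=0
[5] ALU needs rd=2 wr=1: RD_PORT; after: ALU=2 MUL=0 MEM=1 BR=0, R=1, W=0
[6] ALU needs rd=1 wr=1: WR_PORT; after: ALU=2 MUL=0 MEM=1 BR=0, R=1, W=0

issued = [0, 1, 2, 3]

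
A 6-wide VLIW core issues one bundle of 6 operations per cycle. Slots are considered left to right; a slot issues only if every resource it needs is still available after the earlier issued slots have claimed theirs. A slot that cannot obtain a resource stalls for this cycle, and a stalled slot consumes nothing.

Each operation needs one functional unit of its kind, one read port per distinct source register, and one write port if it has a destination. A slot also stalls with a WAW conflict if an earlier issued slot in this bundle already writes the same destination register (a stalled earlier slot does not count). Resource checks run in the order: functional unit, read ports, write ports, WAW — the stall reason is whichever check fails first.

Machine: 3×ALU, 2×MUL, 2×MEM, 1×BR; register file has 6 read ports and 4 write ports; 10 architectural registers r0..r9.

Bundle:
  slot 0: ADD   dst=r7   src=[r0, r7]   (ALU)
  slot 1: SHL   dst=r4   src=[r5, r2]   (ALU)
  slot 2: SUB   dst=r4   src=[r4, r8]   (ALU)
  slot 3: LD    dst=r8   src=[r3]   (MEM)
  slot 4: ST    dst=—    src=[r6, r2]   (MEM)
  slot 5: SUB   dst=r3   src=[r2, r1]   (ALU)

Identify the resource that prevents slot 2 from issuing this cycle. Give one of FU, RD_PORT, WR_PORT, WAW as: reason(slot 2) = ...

reason(slot 2) = WAW

#0 ALU src=r0,r7 dispatched  <A:2 Mu:2 Ld:2 B:1 rd:4 wr:3>
#1 ALU src=r5,r2 dispatched  <A:1 Mu:2 Ld:2 B:1 rd:2 wr:2>
#2 ALU src=r4,r8 held:WAW  <A:1 Mu:2 Ld:2 B:1 rd:2 wr:2>
#3 MEM src=r3 dispatched  <A:1 Mu:2 Ld:1 B:1 rd:1 wr:1>
#4 MEM src=r6,r2 held:RD_PORT  <A:1 Mu:2 Ld:1 B:1 rd:1 wr:1>
#5 ALU src=r2,r1 held:RD_PORT  <A:1 Mu:2 Ld:1 B:1 rd:1 wr:1>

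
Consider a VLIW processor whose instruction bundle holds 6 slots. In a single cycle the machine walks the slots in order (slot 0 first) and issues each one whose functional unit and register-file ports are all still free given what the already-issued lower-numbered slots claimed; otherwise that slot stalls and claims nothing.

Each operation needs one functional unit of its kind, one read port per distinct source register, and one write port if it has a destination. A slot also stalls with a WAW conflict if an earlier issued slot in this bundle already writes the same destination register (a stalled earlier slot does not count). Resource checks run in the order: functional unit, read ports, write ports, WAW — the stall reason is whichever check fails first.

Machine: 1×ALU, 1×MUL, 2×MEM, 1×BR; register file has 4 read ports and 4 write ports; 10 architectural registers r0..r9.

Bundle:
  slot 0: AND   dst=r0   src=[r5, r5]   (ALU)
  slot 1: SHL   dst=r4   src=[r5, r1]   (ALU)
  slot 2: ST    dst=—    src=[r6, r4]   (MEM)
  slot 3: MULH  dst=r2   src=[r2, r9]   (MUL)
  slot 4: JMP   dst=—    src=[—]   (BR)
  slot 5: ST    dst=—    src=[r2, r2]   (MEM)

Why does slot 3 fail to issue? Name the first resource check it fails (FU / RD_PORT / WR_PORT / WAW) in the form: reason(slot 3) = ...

#0 ALU src=r5,r5 dispatched  <A:0 Mu:1 Ld:2 B:1 rd:3 wr:3>
#1 ALU src=r5,r1 held:FU  <A:0 Mu:1 Ld:2 B:1 rd:3 wr:3>
#2 MEM src=r6,r4 dispatched  <A:0 Mu:1 Ld:1 B:1 rd:1 wr:3>
#3 MUL src=r2,r9 held:RD_PORT  <A:0 Mu:1 Ld:1 B:1 rd:1 wr:3>
#4 BR src=- dispatched  <A:0 Mu:1 Ld:1 B:0 rd:1 wr:3>
#5 MEM src=r2,r2 dispatched  <A:0 Mu:1 Ld:0 B:0 rd:0 wr:3>

reason(slot 3) = RD_PORT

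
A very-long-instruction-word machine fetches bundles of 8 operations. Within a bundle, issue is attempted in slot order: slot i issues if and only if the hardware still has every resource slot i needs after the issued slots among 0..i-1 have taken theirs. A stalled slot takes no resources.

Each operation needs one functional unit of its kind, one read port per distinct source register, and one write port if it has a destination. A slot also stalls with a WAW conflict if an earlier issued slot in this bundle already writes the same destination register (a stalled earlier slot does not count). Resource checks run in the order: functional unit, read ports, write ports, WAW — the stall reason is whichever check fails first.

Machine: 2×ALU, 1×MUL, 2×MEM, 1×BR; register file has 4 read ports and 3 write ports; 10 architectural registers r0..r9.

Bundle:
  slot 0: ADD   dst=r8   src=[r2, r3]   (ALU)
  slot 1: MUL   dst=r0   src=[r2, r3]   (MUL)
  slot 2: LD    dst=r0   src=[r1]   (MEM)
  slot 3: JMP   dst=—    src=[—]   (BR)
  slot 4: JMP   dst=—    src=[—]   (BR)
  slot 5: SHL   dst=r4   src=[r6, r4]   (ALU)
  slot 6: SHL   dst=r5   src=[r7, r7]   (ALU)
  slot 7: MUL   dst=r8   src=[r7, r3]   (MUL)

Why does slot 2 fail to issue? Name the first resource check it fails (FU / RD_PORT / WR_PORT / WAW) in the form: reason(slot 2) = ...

reason(slot 2) = RD_PORT

#0 ALU src=r2,r3 dispatched  <A:1 Mu:1 Ld:2 B:1 rd:2 wr:2>
#1 MUL src=r2,r3 dispatched  <A:1 Mu:0 Ld:2 B:1 rd:0 wr:1>
#2 MEM src=r1 held:RD_PORT  <A:1 Mu:0 Ld:2 B:1 rd:0 wr:1>
#3 BR src=- dispatched  <A:1 Mu:0 Ld:2 B:0 rd:0 wr:1>
#4 BR src=- held:FU  <A:1 Mu:0 Ld:2 B:0 rd:0 wr:1>
#5 ALU src=r6,r4 held:RD_PORT  <A:1 Mu:0 Ld:2 B:0 rd:0 wr:1>
#6 ALU src=r7,r7 held:RD_PORT  <A:1 Mu:0 Ld:2 B:0 rd:0 wr:1>
#7 MUL src=r7,r3 held:FU  <A:1 Mu:0 Ld:2 B:0 rd:0 wr:1>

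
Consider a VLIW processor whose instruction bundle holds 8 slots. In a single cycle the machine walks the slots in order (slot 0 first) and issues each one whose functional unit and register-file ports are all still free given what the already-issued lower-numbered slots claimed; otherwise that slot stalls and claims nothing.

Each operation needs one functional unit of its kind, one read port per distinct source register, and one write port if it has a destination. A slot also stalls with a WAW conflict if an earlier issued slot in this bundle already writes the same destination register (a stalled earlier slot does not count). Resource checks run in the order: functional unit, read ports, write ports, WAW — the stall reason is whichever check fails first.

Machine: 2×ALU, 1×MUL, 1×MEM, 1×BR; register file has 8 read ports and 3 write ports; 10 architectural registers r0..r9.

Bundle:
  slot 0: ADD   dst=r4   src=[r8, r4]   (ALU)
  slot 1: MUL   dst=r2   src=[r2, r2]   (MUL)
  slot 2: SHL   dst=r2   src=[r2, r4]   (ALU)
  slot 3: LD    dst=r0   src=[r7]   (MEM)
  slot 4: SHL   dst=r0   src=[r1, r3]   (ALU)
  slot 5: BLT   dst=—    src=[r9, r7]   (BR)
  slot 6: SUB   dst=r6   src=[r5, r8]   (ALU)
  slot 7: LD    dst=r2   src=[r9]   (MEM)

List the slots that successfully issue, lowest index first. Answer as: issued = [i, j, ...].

issued = [0, 1, 3, 5]

[0] ALU needs rd=2 wr=1: ok; after: ALU=1 MUL=1 MEM=1 BR=1, R=6, W=2
[1] MUL needs rd=1 wr=1: ok; after: ALU=1 MUL=0 MEM=1 BR=1, R=5, W=1
[2] ALU needs rd=2 wr=1: WAW; after: ALU=1 MUL=0 MEM=1 BR=1, R=5, W=1
[3] MEM needs rd=1 wr=1: ok; after: ALU=1 MUL=0 MEM=0 BR=1, R=4, W=0
[4] ALU needs rd=2 wr=1: WR_PORT; after: ALU=1 MUL=0 MEM=0 BR=1, R=4, W=0
[5] BR needs rd=2 wr=0: ok; after: ALU=1 MUL=0 MEM=0 BR=0, R=2, W=0
[6] ALU needs rd=2 wr=1: WR_PORT; after: ALU=1 MUL=0 MEM=0 BR=0, R=2, W=0
[7] MEM needs rd=1 wr=1: FU; after: ALU=1 MUL=0 MEM=0 BR=0, R=2, W=0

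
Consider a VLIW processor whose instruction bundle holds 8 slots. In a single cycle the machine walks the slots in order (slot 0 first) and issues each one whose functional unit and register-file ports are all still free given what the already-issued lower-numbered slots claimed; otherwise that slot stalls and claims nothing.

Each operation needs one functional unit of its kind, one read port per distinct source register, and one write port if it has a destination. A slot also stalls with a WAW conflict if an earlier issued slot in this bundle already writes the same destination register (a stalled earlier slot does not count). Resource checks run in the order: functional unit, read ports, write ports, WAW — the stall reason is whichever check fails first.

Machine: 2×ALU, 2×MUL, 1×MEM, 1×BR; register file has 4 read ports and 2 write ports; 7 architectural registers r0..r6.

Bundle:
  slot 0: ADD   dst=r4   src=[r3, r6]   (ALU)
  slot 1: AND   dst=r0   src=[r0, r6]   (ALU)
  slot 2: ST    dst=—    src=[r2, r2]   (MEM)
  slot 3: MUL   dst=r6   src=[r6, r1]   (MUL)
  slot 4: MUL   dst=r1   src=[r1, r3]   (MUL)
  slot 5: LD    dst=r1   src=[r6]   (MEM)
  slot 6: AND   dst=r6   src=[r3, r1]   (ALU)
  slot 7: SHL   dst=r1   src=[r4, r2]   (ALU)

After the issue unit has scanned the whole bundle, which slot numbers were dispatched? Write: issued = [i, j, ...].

issued = [0, 1]

(0) want 1×ALU +2rd +1wr — yes → AL1|MU2|ME1|BR1|rd2|wr1
(1) want 1×ALU +2rd +1wr — yes → AL0|MU2|ME1|BR1|rd0|wr0
(2) want 1×MEM +1rd +0wr — RD_PORT → AL0|MU2|ME1|BR1|rd0|wr0
(3) want 1×MUL +2rd +1wr — RD_PORT → AL0|MU2|ME1|BR1|rd0|wr0
(4) want 1×MUL +2rd +1wr — RD_PORT → AL0|MU2|ME1|BR1|rd0|wr0
(5) want 1×MEM +1rd +1wr — RD_PORT → AL0|MU2|ME1|BR1|rd0|wr0
(6) want 1×ALU +2rd +1wr — FU → AL0|MU2|ME1|BR1|rd0|wr0
(7) want 1×ALU +2rd +1wr — FU → AL0|MU2|ME1|BR1|rd0|wr0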